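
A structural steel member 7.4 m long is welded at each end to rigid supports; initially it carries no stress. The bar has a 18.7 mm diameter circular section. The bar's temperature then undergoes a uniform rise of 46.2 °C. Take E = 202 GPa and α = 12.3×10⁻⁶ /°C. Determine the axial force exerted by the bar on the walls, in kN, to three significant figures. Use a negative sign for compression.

-31.5 kN

Free thermal expansion αLΔT = 12.3e-6 · 7400 · 46.2 = 4.205 mm.
The walls impose strain ε = −(4.205)/7400 = -5.6826e-04; σ = Eε = 202000 · -5.6826e-04 = -114.8 MPa.
Wall reaction R = σ·A = -114.8·274.6 = -31530 N = -31.53 kN.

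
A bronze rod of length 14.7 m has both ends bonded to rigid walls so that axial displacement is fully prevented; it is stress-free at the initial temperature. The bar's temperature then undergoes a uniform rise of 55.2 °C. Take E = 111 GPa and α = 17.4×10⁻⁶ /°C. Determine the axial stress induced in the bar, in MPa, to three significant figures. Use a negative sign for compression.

-107 MPa

Free thermal expansion αLΔT = 17.4e-6 · 14700 · 55.2 = 14.12 mm.
The walls impose strain ε = −(14.12)/14700 = -9.6048e-04; σ = Eε = 111000 · -9.6048e-04 = -106.6 MPa.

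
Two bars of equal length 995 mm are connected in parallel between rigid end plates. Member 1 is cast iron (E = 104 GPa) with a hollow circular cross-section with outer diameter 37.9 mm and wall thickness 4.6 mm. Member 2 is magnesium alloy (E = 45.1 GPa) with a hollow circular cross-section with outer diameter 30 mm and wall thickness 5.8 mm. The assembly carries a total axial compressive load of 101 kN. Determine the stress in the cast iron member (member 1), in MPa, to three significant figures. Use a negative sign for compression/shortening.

-150 MPa

A_1 = 481.2 mm².
A_2 = 441 mm².
Equal strain + equilibrium ⇒ each member carries load in proportion to AE: A₁E₁ = 50050000 N, A₂E₂ = 19890000 N, ΣAE = 69930000 N.
σ₁ = P·E₁/ΣAE = -101000·104000/69930000 = -150.2 MPa.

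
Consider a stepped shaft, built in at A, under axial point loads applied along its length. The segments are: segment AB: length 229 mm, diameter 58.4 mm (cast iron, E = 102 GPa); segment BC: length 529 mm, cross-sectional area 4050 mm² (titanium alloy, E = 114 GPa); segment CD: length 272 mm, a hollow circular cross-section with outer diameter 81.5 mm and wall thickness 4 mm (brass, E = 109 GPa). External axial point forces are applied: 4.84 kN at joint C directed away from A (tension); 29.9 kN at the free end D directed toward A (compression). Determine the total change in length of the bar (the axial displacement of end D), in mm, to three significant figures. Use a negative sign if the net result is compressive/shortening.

-0.126 mm

Internal axial forces (sectioning from the free end, tension +): N_CD = -29.9 kN, N_BC = -25.06 kN, N_AB = -25.06 kN.
A_AB = 2679 mm².
A_CD = 973.9 mm².
δ_AB = -25060·229/(2679·102000) = -0.021 mm
δ_BC = -25060·529/(4050·114000) = -0.02871 mm
δ_CD = -29900·272/(973.9·109000) = -0.07661 mm
δ = Σδ_i = -0.1263 mm.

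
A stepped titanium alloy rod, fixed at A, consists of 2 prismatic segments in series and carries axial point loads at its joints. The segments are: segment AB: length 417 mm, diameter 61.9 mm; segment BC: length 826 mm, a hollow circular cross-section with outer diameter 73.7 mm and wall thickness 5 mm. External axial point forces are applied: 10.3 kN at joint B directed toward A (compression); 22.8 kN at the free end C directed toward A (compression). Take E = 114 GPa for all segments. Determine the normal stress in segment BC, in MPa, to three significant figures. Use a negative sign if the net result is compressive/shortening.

Internal axial forces (sectioning from the free end, tension +): N_BC = -22.8 kN, N_AB = -33.1 kN.
A_BC = 1079 mm².
σ_BC = N_BC/A_BC = -22800/1079 = -21.13 MPa.

-21.1 MPa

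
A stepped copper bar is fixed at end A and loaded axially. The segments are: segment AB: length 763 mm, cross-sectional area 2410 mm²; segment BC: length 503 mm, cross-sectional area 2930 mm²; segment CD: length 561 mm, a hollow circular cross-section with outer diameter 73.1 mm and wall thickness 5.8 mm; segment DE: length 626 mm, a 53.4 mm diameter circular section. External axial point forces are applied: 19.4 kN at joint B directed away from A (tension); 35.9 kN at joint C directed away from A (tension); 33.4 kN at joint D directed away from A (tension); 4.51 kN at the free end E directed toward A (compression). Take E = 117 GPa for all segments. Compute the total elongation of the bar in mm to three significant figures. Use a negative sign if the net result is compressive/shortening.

0.425 mm

Internal axial forces (sectioning from the free end, tension +): N_DE = -4.51 kN, N_CD = 28.89 kN, N_BC = 64.79 kN, N_AB = 84.19 kN.
A_CD = 1226 mm².
A_DE = 2240 mm².
δ_AB = 84190·763/(2410·117000) = 0.2278 mm
δ_BC = 64790·503/(2930·117000) = 0.09507 mm
δ_CD = 28890·561/(1226·117000) = 0.113 mm
δ_DE = -4510·626/(2240·117000) = -0.01077 mm
δ = Σδ_i = 0.4251 mm.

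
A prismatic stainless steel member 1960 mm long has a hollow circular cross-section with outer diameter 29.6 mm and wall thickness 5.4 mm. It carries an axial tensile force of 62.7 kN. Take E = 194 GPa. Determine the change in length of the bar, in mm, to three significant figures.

A = 410.5 mm².
δ_mech = NL/(AE) = 62700·1960/(410.5·194000) = 1.543 mm.

1.54 mm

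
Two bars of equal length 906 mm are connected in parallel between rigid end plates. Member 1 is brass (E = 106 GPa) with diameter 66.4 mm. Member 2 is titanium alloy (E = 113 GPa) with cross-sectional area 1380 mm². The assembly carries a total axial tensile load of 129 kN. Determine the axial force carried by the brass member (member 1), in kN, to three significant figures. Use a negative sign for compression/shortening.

90.5 kN

A_1 = 3463 mm².
Equal strain + equilibrium ⇒ each member carries load in proportion to AE: A₁E₁ = 367100000 N, A₂E₂ = 155900000 N, ΣAE = 523000000 N.
F₁ = P·A₁E₁/ΣAE = 129000·367100000/523000000 = 90540 N.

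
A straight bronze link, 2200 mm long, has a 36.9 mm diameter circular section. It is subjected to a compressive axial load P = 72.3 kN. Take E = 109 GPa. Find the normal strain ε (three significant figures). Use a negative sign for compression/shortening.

-6.20e-04

A = 1069 mm².
σ = N/A = -67.61 MPa; ε = σ/E = -67.61/109000 = -6.203e-04.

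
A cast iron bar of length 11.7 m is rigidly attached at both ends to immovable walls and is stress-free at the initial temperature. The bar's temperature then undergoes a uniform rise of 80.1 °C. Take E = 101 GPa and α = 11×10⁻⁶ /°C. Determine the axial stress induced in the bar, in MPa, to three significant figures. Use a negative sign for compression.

-89.0 MPa

Free thermal expansion αLΔT = 11e-6 · 11700 · 80.1 = 10.31 mm.
The walls impose strain ε = −(10.31)/11700 = -8.8110e-04; σ = Eε = 101000 · -8.8110e-04 = -88.99 MPa.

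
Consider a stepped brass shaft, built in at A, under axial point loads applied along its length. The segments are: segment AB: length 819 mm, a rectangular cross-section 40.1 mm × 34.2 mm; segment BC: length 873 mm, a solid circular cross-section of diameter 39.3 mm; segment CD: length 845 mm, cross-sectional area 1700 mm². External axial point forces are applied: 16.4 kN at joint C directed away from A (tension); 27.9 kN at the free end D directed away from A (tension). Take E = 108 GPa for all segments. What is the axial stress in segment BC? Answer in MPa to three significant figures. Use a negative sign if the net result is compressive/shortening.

Internal axial forces (sectioning from the free end, tension +): N_CD = 27.9 kN, N_BC = 44.3 kN, N_AB = 44.3 kN.
A_BC = 1213 mm².
σ_BC = N_BC/A_BC = 44300/1213 = 36.52 MPa.

36.5 MPa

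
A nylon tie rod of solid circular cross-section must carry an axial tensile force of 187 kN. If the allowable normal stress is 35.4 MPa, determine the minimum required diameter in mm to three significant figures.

Required area A ≥ P/σ_allow = 187000/35.4 = 5282 mm².
For a solid circular section, d ≥ √(4A/π) = 82.01 mm.

82.0 mm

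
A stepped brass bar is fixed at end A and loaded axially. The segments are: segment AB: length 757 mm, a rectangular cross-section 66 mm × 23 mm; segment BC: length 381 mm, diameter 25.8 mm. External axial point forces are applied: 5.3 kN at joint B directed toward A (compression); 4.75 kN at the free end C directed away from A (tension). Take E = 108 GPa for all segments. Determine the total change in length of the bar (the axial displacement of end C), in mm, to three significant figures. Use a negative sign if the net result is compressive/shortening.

0.0295 mm

Internal axial forces (sectioning from the free end, tension +): N_BC = 4.75 kN, N_AB = -0.55 kN.
A_AB = 1518 mm².
A_BC = 522.8 mm².
δ_AB = -550·757/(1518·108000) = -0.00254 mm
δ_BC = 4750·381/(522.8·108000) = 0.03205 mm
δ = Σδ_i = 0.02951 mm.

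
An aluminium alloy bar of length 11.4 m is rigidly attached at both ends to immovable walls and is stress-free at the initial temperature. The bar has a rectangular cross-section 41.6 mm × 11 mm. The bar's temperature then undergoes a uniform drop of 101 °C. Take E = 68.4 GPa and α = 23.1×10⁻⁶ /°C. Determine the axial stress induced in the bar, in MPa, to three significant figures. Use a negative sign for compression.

Free thermal expansion αLΔT = 23.1e-6 · 11400 · -101 = -26.6 mm.
The walls impose strain ε = −(-26.6)/11400 = 2.3331e-03; σ = Eε = 68400 · 2.3331e-03 = 159.6 MPa.

160 MPa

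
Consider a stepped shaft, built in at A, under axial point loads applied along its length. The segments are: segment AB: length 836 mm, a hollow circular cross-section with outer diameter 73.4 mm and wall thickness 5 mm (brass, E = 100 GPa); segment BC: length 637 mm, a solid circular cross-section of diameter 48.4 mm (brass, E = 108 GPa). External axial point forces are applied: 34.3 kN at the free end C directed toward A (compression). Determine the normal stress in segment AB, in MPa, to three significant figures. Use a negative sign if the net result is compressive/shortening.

-31.9 MPa

Internal axial forces (sectioning from the free end, tension +): N_BC = -34.3 kN, N_AB = -34.3 kN.
A_AB = 1074 mm².
σ_AB = N_AB/A_AB = -34300/1074 = -31.92 MPa.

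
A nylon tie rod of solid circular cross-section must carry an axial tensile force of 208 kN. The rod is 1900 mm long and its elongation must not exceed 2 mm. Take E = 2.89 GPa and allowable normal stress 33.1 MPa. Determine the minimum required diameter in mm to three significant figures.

295 mm

Required area A ≥ P/σ_allow = 208000/33.1 = 6284 mm².
For a solid circular section, d ≥ √(4A/π) = 89.45 mm.
Elongation limit: A ≥ PL/(Eδ_allow) = 208000·1900/(2890·2) = 68370 mm² ⇒ d ≥ 295.1 mm.
The elongation limit governs.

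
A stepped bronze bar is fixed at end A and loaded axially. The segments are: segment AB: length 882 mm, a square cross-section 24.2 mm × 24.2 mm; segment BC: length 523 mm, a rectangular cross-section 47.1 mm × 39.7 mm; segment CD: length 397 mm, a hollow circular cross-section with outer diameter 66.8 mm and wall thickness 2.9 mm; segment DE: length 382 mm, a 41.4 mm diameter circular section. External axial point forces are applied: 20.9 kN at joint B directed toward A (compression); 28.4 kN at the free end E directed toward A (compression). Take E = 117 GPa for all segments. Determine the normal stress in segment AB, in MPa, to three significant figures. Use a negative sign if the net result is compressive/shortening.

-84.2 MPa

Internal axial forces (sectioning from the free end, tension +): N_DE = -28.4 kN, N_CD = -28.4 kN, N_BC = -28.4 kN, N_AB = -49.3 kN.
A_AB = 585.6 mm².
σ_AB = N_AB/A_AB = -49300/585.6 = -84.18 MPa.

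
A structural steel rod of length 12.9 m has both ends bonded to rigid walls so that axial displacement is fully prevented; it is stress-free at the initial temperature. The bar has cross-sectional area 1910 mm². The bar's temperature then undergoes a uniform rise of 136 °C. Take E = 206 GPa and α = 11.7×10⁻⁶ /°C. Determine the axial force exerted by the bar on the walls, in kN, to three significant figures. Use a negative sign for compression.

-626 kN

Free thermal expansion αLΔT = 11.7e-6 · 12900 · 136 = 20.53 mm.
The walls impose strain ε = −(20.53)/12900 = -1.5912e-03; σ = Eε = 206000 · -1.5912e-03 = -327.8 MPa.
Wall reaction R = σ·A = -327.8·1910 = -626100 N = -626.1 kN.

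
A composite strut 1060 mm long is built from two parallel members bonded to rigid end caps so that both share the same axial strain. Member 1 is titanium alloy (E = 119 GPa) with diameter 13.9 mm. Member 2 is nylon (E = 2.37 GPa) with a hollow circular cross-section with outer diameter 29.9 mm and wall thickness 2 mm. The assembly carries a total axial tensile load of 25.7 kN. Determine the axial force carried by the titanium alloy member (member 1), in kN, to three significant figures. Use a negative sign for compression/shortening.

25.1 kN

A_1 = 151.7 mm².
A_2 = 175.3 mm².
Equal strain + equilibrium ⇒ each member carries load in proportion to AE: A₁E₁ = 18060000 N, A₂E₂ = 415500 N, ΣAE = 18470000 N.
F₁ = P·A₁E₁/ΣAE = 25700·18060000/18470000 = 25120 N.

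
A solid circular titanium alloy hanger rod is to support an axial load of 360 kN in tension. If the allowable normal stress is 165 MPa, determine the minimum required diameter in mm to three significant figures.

52.7 mm

Required area A ≥ P/σ_allow = 360000/165 = 2182 mm².
For a solid circular section, d ≥ √(4A/π) = 52.71 mm.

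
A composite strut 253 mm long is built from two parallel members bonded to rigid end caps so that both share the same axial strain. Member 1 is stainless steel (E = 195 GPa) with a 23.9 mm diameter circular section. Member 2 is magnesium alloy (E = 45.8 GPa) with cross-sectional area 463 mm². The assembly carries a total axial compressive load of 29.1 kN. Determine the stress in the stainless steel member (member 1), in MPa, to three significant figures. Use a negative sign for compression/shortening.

-52.2 MPa

A_1 = 448.6 mm².
Equal strain + equilibrium ⇒ each member carries load in proportion to AE: A₁E₁ = 87480000 N, A₂E₂ = 21210000 N, ΣAE = 108700000 N.
σ₁ = P·E₁/ΣAE = -29100·195000/108700000 = -52.21 MPa.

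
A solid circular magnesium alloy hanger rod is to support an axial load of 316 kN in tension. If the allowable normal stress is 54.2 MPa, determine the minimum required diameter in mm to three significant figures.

86.2 mm

Required area A ≥ P/σ_allow = 316000/54.2 = 5830 mm².
For a solid circular section, d ≥ √(4A/π) = 86.16 mm.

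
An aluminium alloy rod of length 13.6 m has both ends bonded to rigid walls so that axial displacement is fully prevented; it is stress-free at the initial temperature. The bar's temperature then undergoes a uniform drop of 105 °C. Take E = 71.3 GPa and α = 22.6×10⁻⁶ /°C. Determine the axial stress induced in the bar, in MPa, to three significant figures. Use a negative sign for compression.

Free thermal expansion αLΔT = 22.6e-6 · 13600 · -105 = -32.27 mm.
The walls impose strain ε = −(-32.27)/13600 = 2.3730e-03; σ = Eε = 71300 · 2.3730e-03 = 169.2 MPa.

169 MPa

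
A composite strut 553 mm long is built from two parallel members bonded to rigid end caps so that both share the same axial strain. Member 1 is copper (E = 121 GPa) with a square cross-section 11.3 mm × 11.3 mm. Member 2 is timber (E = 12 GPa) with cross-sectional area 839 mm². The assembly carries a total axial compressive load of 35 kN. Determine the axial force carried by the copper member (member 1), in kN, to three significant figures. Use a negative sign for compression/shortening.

A_1 = 127.7 mm².
Equal strain + equilibrium ⇒ each member carries load in proportion to AE: A₁E₁ = 15450000 N, A₂E₂ = 10070000 N, ΣAE = 25520000 N.
F₁ = P·A₁E₁/ΣAE = -35000·15450000/25520000 = -21190 N.

-21.2 kN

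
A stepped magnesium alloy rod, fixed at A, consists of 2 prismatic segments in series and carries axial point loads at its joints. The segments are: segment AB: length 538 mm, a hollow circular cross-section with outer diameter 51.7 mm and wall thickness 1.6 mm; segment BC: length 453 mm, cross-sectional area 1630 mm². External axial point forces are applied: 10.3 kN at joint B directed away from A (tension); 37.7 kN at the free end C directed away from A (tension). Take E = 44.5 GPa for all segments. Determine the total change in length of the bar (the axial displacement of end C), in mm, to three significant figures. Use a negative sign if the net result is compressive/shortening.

Internal axial forces (sectioning from the free end, tension +): N_BC = 37.7 kN, N_AB = 48 kN.
A_AB = 251.8 mm².
δ_AB = 48000·538/(251.8·44500) = 2.304 mm
δ_BC = 37700·453/(1630·44500) = 0.2354 mm
δ = Σδ_i = 2.54 mm.

2.54 mm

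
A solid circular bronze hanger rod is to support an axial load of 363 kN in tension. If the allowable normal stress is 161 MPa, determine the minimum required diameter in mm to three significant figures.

Required area A ≥ P/σ_allow = 363000/161 = 2255 mm².
For a solid circular section, d ≥ √(4A/π) = 53.58 mm.

53.6 mm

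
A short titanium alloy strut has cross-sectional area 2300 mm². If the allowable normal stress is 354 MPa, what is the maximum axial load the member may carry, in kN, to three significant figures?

P_max = σ_allow · A = 354 · 2300 = 814200 N = 814.2 kN.

814 kN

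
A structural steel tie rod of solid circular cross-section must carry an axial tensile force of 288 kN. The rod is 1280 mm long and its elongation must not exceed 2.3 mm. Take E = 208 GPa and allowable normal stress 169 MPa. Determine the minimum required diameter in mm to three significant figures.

46.6 mm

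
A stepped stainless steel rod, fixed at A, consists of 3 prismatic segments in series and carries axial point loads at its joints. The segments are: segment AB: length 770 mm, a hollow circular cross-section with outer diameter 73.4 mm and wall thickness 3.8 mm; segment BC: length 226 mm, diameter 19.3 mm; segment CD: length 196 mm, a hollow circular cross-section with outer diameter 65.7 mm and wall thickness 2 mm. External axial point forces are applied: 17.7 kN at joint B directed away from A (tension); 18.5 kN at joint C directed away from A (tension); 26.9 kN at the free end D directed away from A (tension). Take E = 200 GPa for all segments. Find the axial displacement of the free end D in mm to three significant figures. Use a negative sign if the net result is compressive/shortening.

Internal axial forces (sectioning from the free end, tension +): N_CD = 26.9 kN, N_BC = 45.4 kN, N_AB = 63.1 kN.
A_AB = 830.9 mm².
A_BC = 292.6 mm².
A_CD = 400.2 mm².
δ_AB = 63100·770/(830.9·200000) = 0.2924 mm
δ_BC = 45400·226/(292.6·200000) = 0.1754 mm
δ_CD = 26900·196/(400.2·200000) = 0.06587 mm
δ = Σδ_i = 0.5336 mm.

0.534 mm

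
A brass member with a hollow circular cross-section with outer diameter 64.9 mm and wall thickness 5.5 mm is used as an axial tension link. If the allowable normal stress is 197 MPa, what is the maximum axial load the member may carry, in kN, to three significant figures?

A = 1026 mm².
P_max = σ_allow · A = 197 · 1026 = 202200 N = 202.2 kN.

202 kN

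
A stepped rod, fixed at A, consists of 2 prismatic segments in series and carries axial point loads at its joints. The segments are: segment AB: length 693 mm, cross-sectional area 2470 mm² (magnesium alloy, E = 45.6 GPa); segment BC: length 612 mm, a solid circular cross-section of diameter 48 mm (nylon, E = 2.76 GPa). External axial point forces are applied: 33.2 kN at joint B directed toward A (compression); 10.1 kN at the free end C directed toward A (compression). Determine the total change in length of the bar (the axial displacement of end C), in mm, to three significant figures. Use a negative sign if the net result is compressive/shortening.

Internal axial forces (sectioning from the free end, tension +): N_BC = -10.1 kN, N_AB = -43.3 kN.
A_BC = 1810 mm².
δ_AB = -43300·693/(2470·45600) = -0.2664 mm
δ_BC = -10100·612/(1810·2760) = -1.238 mm
δ = Σδ_i = -1.504 mm.

-1.50 mm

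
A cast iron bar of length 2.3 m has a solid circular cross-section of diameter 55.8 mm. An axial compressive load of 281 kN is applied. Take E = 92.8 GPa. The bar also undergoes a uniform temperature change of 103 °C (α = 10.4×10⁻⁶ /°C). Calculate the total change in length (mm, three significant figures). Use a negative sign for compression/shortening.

-0.384 mm

A = 2445 mm².
δ_mech = NL/(AE) = -281000·2300/(2445·92800) = -2.848 mm.
δ_thermal = αLΔT = 10.4e-6·2300·103 = 2.464 mm.
δ = δ_mech + δ_thermal = -0.3842 mm.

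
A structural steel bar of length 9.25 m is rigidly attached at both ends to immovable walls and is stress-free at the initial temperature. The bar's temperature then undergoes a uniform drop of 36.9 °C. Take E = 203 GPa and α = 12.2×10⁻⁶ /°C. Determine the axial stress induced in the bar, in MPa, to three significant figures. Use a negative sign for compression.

91.4 MPa

Free thermal expansion αLΔT = 12.2e-6 · 9250 · -36.9 = -4.164 mm.
The walls impose strain ε = −(-4.164)/9250 = 4.5018e-04; σ = Eε = 203000 · 4.5018e-04 = 91.39 MPa.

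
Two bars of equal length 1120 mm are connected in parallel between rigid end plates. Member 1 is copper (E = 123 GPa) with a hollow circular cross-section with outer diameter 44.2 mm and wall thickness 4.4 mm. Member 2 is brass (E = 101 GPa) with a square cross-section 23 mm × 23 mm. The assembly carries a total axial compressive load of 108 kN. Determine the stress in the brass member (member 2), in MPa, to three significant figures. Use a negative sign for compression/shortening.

-90.1 MPa

A_1 = 550.2 mm².
A_2 = 529 mm².
Equal strain + equilibrium ⇒ each member carries load in proportion to AE: A₁E₁ = 67670000 N, A₂E₂ = 53430000 N, ΣAE = 121100000 N.
σ₂ = P·E₂/ΣAE = -108000·101000/121100000 = -90.08 MPa.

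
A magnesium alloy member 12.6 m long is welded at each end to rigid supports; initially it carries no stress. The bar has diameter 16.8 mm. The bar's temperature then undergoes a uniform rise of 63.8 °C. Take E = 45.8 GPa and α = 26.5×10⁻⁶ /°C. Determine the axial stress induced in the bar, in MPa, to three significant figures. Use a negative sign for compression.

-77.4 MPa

Free thermal expansion αLΔT = 26.5e-6 · 12600 · 63.8 = 21.3 mm.
The walls impose strain ε = −(21.3)/12600 = -1.6907e-03; σ = Eε = 45800 · -1.6907e-03 = -77.43 MPa.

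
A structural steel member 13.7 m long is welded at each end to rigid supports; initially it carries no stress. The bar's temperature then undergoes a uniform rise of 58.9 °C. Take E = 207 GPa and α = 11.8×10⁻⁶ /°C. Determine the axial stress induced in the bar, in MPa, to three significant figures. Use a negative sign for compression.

Free thermal expansion αLΔT = 11.8e-6 · 13700 · 58.9 = 9.522 mm.
The walls impose strain ε = −(9.522)/13700 = -6.9502e-04; σ = Eε = 207000 · -6.9502e-04 = -143.9 MPa.

-144 MPa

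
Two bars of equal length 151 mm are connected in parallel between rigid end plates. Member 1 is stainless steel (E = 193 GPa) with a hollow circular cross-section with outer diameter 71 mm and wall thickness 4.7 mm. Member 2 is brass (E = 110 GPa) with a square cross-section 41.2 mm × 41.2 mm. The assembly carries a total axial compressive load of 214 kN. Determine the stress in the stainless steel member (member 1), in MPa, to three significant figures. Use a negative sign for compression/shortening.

A_1 = 979 mm².
A_2 = 1697 mm².
Equal strain + equilibrium ⇒ each member carries load in proportion to AE: A₁E₁ = 188900000 N, A₂E₂ = 186700000 N, ΣAE = 375700000 N.
σ₁ = P·E₁/ΣAE = -214000·193000/375700000 = -109.9 MPa.

-110 MPa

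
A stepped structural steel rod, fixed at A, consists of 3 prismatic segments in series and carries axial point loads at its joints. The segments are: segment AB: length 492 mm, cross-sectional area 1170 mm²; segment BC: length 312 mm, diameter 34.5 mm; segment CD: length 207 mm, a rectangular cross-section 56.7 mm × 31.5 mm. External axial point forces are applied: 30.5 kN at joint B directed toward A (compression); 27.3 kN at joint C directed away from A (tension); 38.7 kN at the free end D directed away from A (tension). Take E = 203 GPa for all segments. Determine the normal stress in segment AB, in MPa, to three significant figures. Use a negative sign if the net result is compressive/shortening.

30.3 MPa

Internal axial forces (sectioning from the free end, tension +): N_CD = 38.7 kN, N_BC = 66 kN, N_AB = 35.5 kN.
σ_AB = N_AB/A_AB = 35500/1170 = 30.34 MPa.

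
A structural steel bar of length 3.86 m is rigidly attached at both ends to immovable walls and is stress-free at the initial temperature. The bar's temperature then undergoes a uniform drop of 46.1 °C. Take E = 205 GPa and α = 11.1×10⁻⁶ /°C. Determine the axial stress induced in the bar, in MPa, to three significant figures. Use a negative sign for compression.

Free thermal expansion αLΔT = 11.1e-6 · 3860 · -46.1 = -1.975 mm.
The walls impose strain ε = −(-1.975)/3860 = 5.1171e-04; σ = Eε = 205000 · 5.1171e-04 = 104.9 MPa.

105 MPa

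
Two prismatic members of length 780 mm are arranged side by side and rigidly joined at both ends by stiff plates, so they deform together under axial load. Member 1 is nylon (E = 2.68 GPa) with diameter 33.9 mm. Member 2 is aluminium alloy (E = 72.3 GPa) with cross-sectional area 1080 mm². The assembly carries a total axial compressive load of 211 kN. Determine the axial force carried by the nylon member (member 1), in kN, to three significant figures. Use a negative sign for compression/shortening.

-6.34 kN

A_1 = 902.6 mm².
Equal strain + equilibrium ⇒ each member carries load in proportion to AE: A₁E₁ = 2419000 N, A₂E₂ = 78080000 N, ΣAE = 80500000 N.
F₁ = P·A₁E₁/ΣAE = -211000·2419000/80500000 = -6340 N.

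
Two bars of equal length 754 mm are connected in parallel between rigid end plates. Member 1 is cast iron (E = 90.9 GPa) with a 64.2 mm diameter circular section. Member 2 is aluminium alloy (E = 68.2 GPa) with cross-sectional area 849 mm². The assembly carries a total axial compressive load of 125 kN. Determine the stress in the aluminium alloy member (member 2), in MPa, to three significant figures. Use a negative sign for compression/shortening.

-24.2 MPa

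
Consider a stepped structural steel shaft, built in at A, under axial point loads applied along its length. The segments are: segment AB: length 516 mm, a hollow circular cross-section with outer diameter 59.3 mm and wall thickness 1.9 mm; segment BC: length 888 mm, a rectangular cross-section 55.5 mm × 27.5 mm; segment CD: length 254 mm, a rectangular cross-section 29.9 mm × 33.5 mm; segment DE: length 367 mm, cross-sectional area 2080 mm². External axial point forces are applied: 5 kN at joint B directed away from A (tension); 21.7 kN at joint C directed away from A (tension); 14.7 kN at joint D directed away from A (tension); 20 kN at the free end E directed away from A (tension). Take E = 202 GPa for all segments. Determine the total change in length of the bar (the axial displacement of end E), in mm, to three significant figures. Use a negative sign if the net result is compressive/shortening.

Internal axial forces (sectioning from the free end, tension +): N_DE = 20 kN, N_CD = 34.7 kN, N_BC = 56.4 kN, N_AB = 61.4 kN.
A_AB = 342.6 mm².
A_BC = 1526 mm².
A_CD = 1002 mm².
δ_AB = 61400·516/(342.6·202000) = 0.4578 mm
δ_BC = 56400·888/(1526·202000) = 0.1624 mm
δ_CD = 34700·254/(1002·202000) = 0.04356 mm
δ_DE = 20000·367/(2080·202000) = 0.01747 mm
δ = Σδ_i = 0.6813 mm.

0.681 mm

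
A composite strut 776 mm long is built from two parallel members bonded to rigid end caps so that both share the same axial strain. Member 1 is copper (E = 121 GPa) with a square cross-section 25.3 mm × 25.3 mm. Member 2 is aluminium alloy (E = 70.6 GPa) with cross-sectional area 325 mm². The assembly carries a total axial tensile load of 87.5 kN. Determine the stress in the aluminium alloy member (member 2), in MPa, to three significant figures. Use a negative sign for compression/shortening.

61.5 MPa

A_1 = 640.1 mm².
Equal strain + equilibrium ⇒ each member carries load in proportion to AE: A₁E₁ = 77450000 N, A₂E₂ = 22940000 N, ΣAE = 100400000 N.
σ₂ = P·E₂/ΣAE = 87500·70600/100400000 = 61.53 MPa.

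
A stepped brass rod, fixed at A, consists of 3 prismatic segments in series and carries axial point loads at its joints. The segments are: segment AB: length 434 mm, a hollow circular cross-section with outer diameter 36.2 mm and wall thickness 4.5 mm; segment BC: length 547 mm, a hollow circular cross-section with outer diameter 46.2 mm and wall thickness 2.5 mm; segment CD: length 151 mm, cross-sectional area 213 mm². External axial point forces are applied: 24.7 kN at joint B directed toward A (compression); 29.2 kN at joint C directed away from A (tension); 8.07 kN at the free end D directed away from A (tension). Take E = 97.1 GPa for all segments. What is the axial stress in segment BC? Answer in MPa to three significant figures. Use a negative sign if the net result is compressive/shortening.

109 MPa

Internal axial forces (sectioning from the free end, tension +): N_CD = 8.07 kN, N_BC = 37.27 kN, N_AB = 12.57 kN.
A_BC = 343.2 mm².
σ_BC = N_BC/A_BC = 37270/343.2 = 108.6 MPa.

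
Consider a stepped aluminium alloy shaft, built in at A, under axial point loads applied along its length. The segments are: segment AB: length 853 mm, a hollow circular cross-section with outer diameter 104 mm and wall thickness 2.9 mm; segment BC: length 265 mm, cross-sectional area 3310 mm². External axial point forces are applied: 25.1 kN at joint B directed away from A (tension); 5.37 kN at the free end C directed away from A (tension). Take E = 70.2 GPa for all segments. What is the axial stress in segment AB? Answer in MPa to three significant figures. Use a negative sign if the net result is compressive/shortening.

33.1 MPa

Internal axial forces (sectioning from the free end, tension +): N_BC = 5.37 kN, N_AB = 30.47 kN.
A_AB = 921.1 mm².
σ_AB = N_AB/A_AB = 30470/921.1 = 33.08 MPa.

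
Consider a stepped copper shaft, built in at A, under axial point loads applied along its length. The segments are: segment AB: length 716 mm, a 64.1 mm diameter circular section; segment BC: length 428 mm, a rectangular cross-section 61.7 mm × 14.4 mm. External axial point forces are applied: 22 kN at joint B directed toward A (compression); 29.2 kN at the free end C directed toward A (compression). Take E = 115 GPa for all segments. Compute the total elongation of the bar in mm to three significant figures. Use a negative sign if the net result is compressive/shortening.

Internal axial forces (sectioning from the free end, tension +): N_BC = -29.2 kN, N_AB = -51.2 kN.
A_AB = 3227 mm².
A_BC = 888.5 mm².
δ_AB = -51200·716/(3227·115000) = -0.09878 mm
δ_BC = -29200·428/(888.5·115000) = -0.1223 mm
δ = Σδ_i = -0.2211 mm.

-0.221 mm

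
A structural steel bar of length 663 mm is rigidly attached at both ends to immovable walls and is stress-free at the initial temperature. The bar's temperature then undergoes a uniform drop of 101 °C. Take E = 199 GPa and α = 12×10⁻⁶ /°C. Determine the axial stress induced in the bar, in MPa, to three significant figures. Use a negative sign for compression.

241 MPa

Free thermal expansion αLΔT = 12e-6 · 663 · -101 = -0.8036 mm.
The walls impose strain ε = −(-0.8036)/663 = 1.2120e-03; σ = Eε = 199000 · 1.2120e-03 = 241.2 MPa.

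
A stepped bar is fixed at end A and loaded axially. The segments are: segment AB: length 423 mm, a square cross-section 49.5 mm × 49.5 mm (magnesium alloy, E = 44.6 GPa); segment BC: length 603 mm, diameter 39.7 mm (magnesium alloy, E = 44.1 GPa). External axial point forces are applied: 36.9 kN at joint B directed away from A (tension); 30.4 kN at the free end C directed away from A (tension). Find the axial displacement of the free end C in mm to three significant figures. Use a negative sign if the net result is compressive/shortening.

0.596 mm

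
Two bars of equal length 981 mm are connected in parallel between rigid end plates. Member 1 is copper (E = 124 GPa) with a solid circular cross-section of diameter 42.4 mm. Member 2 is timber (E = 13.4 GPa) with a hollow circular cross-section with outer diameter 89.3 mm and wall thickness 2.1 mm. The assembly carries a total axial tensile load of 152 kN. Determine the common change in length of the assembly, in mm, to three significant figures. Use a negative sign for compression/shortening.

A_1 = 1412 mm².
A_2 = 575.3 mm².
Equal strain + equilibrium ⇒ each member carries load in proportion to AE: A₁E₁ = 175100000 N, A₂E₂ = 7709000 N, ΣAE = 182800000 N.
δ = PL/ΣAE = 152000·981/182800000 = 0.8157 mm.

0.816 mm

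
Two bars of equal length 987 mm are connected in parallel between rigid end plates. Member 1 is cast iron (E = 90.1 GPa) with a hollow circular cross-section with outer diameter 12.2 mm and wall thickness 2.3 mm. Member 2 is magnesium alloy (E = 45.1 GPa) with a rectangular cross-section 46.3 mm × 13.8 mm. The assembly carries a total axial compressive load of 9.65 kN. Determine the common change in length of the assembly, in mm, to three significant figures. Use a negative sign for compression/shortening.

A_1 = 71.53 mm².
A_2 = 638.9 mm².
Equal strain + equilibrium ⇒ each member carries load in proportion to AE: A₁E₁ = 6445000 N, A₂E₂ = 28820000 N, ΣAE = 35260000 N.
δ = PL/ΣAE = -9650·987/35260000 = -0.2701 mm.

-0.270 mm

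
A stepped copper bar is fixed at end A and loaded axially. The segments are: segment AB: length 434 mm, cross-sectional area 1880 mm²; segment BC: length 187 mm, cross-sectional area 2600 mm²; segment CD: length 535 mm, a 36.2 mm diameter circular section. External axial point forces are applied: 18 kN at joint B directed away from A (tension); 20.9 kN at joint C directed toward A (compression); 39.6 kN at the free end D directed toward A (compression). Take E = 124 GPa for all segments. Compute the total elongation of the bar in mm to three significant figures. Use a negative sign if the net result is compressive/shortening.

-0.280 mm

Internal axial forces (sectioning from the free end, tension +): N_CD = -39.6 kN, N_BC = -60.5 kN, N_AB = -42.5 kN.
A_CD = 1029 mm².
δ_AB = -42500·434/(1880·124000) = -0.07912 mm
δ_BC = -60500·187/(2600·124000) = -0.03509 mm
δ_CD = -39600·535/(1029·124000) = -0.166 mm
δ = Σδ_i = -0.2802 mm.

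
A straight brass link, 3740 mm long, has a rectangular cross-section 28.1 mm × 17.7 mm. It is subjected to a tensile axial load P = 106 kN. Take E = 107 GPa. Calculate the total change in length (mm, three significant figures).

7.45 mm

A = 497.4 mm².
δ_mech = NL/(AE) = 106000·3740/(497.4·107000) = 7.449 mm.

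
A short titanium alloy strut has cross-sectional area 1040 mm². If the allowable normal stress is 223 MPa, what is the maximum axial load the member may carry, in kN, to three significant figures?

232 kN

P_max = σ_allow · A = 223 · 1040 = 231900 N = 231.9 kN.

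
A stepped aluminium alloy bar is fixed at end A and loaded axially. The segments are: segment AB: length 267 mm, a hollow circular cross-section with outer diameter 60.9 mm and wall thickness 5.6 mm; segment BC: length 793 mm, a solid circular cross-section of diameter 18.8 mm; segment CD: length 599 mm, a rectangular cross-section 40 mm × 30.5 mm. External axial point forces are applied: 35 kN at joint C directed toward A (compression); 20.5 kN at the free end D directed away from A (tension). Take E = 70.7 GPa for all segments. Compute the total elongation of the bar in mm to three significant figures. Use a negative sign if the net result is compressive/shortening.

-0.500 mm

Internal axial forces (sectioning from the free end, tension +): N_CD = 20.5 kN, N_BC = -14.5 kN, N_AB = -14.5 kN.
A_AB = 972.9 mm².
A_BC = 277.6 mm².
A_CD = 1220 mm².
δ_AB = -14500·267/(972.9·70700) = -0.05629 mm
δ_BC = -14500·793/(277.6·70700) = -0.5859 mm
δ_CD = 20500·599/(1220·70700) = 0.1424 mm
δ = Σδ_i = -0.4998 mm.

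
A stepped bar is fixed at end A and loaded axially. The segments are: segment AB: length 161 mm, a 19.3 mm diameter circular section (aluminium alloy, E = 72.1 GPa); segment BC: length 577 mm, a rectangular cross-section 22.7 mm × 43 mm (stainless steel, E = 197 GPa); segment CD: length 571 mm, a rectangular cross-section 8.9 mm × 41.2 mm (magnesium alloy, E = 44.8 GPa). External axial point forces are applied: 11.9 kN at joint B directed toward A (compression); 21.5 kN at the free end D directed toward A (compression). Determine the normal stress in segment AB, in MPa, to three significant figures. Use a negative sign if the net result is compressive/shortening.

-114 MPa

Internal axial forces (sectioning from the free end, tension +): N_CD = -21.5 kN, N_BC = -21.5 kN, N_AB = -33.4 kN.
A_AB = 292.6 mm².
σ_AB = N_AB/A_AB = -33400/292.6 = -114.2 MPa.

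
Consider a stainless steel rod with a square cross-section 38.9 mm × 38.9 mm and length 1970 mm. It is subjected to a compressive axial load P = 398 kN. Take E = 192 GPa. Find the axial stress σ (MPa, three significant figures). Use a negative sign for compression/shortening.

-263 MPa

A = 1513 mm².
σ = N/A = -398000/1513 = -263 MPa.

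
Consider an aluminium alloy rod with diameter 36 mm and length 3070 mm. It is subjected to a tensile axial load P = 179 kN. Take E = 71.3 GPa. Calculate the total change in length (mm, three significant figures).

A = 1018 mm².
δ_mech = NL/(AE) = 179000·3070/(1018·71300) = 7.572 mm.

7.57 mm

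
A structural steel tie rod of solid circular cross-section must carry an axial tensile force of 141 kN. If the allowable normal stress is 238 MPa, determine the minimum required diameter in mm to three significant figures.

27.5 mm

Required area A ≥ P/σ_allow = 141000/238 = 592.4 mm².
For a solid circular section, d ≥ √(4A/π) = 27.46 mm.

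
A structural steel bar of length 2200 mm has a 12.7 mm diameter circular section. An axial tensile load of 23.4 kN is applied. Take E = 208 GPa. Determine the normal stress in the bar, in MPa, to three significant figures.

A = 126.7 mm².
σ = N/A = 23400/126.7 = 184.7 MPa.

185 MPa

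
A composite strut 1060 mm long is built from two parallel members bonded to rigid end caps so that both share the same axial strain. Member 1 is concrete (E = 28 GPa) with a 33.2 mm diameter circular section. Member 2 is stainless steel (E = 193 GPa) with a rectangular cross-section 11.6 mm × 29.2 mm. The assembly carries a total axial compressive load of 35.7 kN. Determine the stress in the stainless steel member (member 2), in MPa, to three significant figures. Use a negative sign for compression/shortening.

A_1 = 865.7 mm².
A_2 = 338.7 mm².
Equal strain + equilibrium ⇒ each member carries load in proportion to AE: A₁E₁ = 24240000 N, A₂E₂ = 65370000 N, ΣAE = 89610000 N.
σ₂ = P·E₂/ΣAE = -35700·193000/89610000 = -76.89 MPa.

-76.9 MPa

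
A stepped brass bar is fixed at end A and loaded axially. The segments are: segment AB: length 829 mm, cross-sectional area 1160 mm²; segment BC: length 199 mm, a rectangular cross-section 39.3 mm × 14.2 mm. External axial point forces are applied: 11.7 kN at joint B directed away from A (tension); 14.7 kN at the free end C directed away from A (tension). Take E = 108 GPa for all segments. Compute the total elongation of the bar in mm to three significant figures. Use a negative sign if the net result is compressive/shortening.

0.223 mm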